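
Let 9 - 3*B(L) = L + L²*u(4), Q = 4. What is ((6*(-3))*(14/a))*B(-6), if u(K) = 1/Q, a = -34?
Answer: 252/17 ≈ 14.824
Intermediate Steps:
u(K) = ¼ (u(K) = 1/4 = ¼)
B(L) = 3 - L/3 - L²/12 (B(L) = 3 - (L + L²*(¼))/3 = 3 - (L + L²/4)/3 = 3 + (-L/3 - L²/12) = 3 - L/3 - L²/12)
((6*(-3))*(14/a))*B(-6) = ((6*(-3))*(14/(-34)))*(3 - ⅓*(-6) - 1/12*(-6)²) = (-252*(-1)/34)*(3 + 2 - 1/12*36) = (-18*(-7/17))*(3 + 2 - 3) = (126/17)*2 = 252/17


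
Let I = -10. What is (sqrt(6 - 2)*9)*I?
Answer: -180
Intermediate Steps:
(sqrt(6 - 2)*9)*I = (sqrt(6 - 2)*9)*(-10) = (sqrt(4)*9)*(-10) = (2*9)*(-10) = 18*(-10) = -180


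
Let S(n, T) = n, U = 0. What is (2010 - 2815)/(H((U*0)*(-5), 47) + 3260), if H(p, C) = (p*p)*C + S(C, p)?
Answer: -805/3307 ≈ -0.24342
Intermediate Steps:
H(p, C) = C + C*p² (H(p, C) = (p*p)*C + C = p²*C + C = C*p² + C = C + C*p²)
(2010 - 2815)/(H((U*0)*(-5), 47) + 3260) = (2010 - 2815)/(47*(1 + ((0*0)*(-5))²) + 3260) = -805/(47*(1 + (0*(-5))²) + 3260) = -805/(47*(1 + 0²) + 3260) = -805/(47*(1 + 0) + 3260) = -805/(47*1 + 3260) = -805/(47 + 3260) = -805/3307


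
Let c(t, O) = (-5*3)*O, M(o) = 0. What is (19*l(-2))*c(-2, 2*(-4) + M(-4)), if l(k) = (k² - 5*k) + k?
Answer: 27360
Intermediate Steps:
l(k) = k² - 4*k
c(t, O) = -15*O
(19*l(-2))*c(-2, 2*(-4) + M(-4)) = (19*(-2*(-4 - 2)))*(-15*(2*(-4) + 0)) = (19*(-2*(-6)))*(-15*(-8 + 0)) = (19*12)*(-15*(-8)) = 228*120 = 27360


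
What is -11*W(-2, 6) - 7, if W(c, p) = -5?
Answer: 48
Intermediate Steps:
-11*W(-2, 6) - 7 = -11*(-5) - 7 = 55 - 7 = 48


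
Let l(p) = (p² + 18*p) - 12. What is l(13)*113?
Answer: 44183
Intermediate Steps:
l(p) = -12 + p² + 18*p
l(13)*113 = (-12 + 13² + 18*13)*113 = (-12 + 169 + 234)*113 = 391*113 = 44183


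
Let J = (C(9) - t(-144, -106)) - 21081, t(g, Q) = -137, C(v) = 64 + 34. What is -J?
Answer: 20846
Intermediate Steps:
C(v) = 98
J = -20846 (J = (98 - 1*(-137)) - 21081 = (98 + 137) - 21081 = 235 - 21081 = -20846)
-J = -1*(-20846) = 20846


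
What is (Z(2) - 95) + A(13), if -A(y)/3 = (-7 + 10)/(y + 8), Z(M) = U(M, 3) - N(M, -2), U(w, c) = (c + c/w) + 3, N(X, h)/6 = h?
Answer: -1063/14 ≈ -75.929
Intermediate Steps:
N(X, h) = 6*h
U(w, c) = 3 + c + c/w
Z(M) = 18 + 3/M (Z(M) = (3 + 3 + 3/M) - 6*(-2) = (6 + 3/M) - 1*(-12) = (6 + 3/M) + 12 = 18 + 3/M)
A(y) = -9/(8 + y) (A(y) = -3*(-7 + 10)/(y + 8) = -9/(8 + y))
(Z(2) - 95) + A(13) = ((18 + 3/2) - 95) - 9/(8 + 13) = ((18 + 3*(1/2)) - 95) - 9/21 = ((18 + 3/2) - 95) - 9*1/21 = (39/2 - 95) - 3/7 = -151/2 - 3/7 = -1063/14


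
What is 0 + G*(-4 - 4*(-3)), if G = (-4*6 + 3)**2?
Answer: 3528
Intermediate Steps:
G = 441 (G = (-24 + 3)**2 = (-21)**2 = 441)
0 + G*(-4 - 4*(-3)) = 0 + 441*(-4 - 4*(-3)) = 0 + 441*(-4 + 12) = 0 + 441*8 = 0 + 3528 = 3528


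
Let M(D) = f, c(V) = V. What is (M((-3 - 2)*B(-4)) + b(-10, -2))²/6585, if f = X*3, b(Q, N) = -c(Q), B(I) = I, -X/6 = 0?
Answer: 20/1317 ≈ 0.015186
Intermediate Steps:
X = 0 (X = -6*0 = 0)
b(Q, N) = -Q
f = 0 (f = 0*3 = 0)
M(D) = 0
(M((-3 - 2)*B(-4)) + b(-10, -2))²/6585 = (0 - 1*(-10))²/6585 = (0 + 10)²*(1/6585) = 10²*(1/6585) = 100*(1/6585) = 20/1317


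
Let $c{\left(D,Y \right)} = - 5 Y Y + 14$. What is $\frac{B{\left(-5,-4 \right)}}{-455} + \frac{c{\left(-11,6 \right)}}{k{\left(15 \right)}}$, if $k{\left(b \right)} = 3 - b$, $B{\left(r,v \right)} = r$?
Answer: $\frac{7559}{546} \approx 13.844$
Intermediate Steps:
$c{\left(D,Y \right)} = 14 - 5 Y^{2}$ ($c{\left(D,Y \right)} = - 5 Y^{2} + 14 = 14 - 5 Y^{2}$)
$\frac{B{\left(-5,-4 \right)}}{-455} + \frac{c{\left(-11,6 \right)}}{k{\left(15 \right)}} = - \frac{5}{-455} + \frac{14 - 5 \cdot 6^{2}}{3 - 15} = \left(-5\right) \left(- \frac{1}{455}\right) + \frac{14 - 180}{3 - 15} = \frac{1}{91} + \frac{14 - 180}{-12} = \frac{1}{91} - - \frac{83}{6} = \frac{1}{91} + \frac{83}{6} = \frac{7559}{546}$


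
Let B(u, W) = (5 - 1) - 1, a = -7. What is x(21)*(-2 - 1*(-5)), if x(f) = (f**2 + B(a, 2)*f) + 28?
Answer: 1596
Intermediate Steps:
B(u, W) = 3 (B(u, W) = 4 - 1 = 3)
x(f) = 28 + f**2 + 3*f (x(f) = (f**2 + 3*f) + 28 = 28 + f**2 + 3*f)
x(21)*(-2 - 1*(-5)) = (28 + 21**2 + 3*21)*(-2 - 1*(-5)) = (28 + 441 + 63)*(-2 + 5) = 532*3 = 1596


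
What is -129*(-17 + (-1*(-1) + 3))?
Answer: 1677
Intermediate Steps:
-129*(-17 + (-1*(-1) + 3)) = -129*(-17 + (1 + 3)) = -129*(-17 + 4) = -129*(-13) = 1677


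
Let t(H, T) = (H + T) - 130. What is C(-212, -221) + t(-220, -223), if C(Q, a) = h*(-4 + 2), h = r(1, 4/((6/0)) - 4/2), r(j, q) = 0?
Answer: -573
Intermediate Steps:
t(H, T) = -130 + H + T
h = 0
C(Q, a) = 0 (C(Q, a) = 0*(-4 + 2) = 0*(-2) = 0)
C(-212, -221) + t(-220, -223) = 0 + (-130 - 220 - 223) = 0 - 573 = -573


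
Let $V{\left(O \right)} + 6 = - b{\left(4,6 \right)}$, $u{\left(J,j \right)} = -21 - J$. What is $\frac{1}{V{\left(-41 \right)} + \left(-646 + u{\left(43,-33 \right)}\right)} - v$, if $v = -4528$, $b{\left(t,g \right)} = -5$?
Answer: $\frac{3219407}{711} \approx 4528.0$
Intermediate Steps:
$V{\left(O \right)} = -1$ ($V{\left(O \right)} = -6 - -5 = -6 + 5 = -1$)
$\frac{1}{V{\left(-41 \right)} + \left(-646 + u{\left(43,-33 \right)}\right)} - v = \frac{1}{-1 - 710} - -4528 = \frac{1}{-1 - 710} + 4528 = \frac{1}{-711} + 4528 = - \frac{1}{711} + 4528 = \frac{3219407}{711}$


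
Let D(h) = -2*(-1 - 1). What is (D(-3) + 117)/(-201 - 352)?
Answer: -121/553 ≈ -0.21881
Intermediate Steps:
D(h) = 4 (D(h) = -2*(-2) = 4)
(D(-3) + 117)/(-201 - 352) = (4 + 117)/(-201 - 352) = 121/(-553) = 121*(-1/553) = -121/553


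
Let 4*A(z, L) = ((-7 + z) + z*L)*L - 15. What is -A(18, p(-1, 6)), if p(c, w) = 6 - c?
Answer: -236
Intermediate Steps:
A(z, L) = -15/4 + L*(-7 + z + L*z)/4 (A(z, L) = (((-7 + z) + z*L)*L - 15)/4 = (((-7 + z) + L*z)*L - 15)/4 = ((-7 + z + L*z)*L - 15)/4 = (L*(-7 + z + L*z) - 15)/4 = (-15 + L*(-7 + z + L*z))/4 = -15/4 + L*(-7 + z + L*z)/4)
-A(18, p(-1, 6)) = -(-15/4 - 7*(6 - 1*(-1))/4 + (¼)*(6 - 1*(-1))*18 + (¼)*18*(6 - 1*(-1))²) = -(-15/4 - 7*(6 + 1)/4 + (¼)*(6 + 1)*18 + (¼)*18*(6 + 1)²) = -(-15/4 - 7/4*7 + (¼)*7*18 + (¼)*18*7²) = -(-15/4 - 49/4 + 63/2 + (¼)*18*49) = -(-15/4 - 49/4 + 63/2 + 441/2) = -1*236 = -236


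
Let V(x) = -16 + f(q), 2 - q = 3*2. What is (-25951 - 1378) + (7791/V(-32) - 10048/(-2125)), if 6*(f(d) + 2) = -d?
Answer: -3068999629/110500 ≈ -27774.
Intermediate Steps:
q = -4 (q = 2 - 3*2 = 2 - 1*6 = 2 - 6 = -4)
f(d) = -2 - d/6 (f(d) = -2 + (-d)/6 = -2 - d/6)
V(x) = -52/3 (V(x) = -16 + (-2 - ⅙*(-4)) = -16 + (-2 + ⅔) = -16 - 4/3 = -52/3)
(-25951 - 1378) + (7791/V(-32) - 10048/(-2125)) = (-25951 - 1378) + (7791/(-52/3) - 10048/(-2125)) = -27329 + (7791*(-3/52) - 10048*(-1/2125)) = -27329 + (-23373/52 + 10048/2125) = -27329 - 49145129/110500 = -3068999629/110500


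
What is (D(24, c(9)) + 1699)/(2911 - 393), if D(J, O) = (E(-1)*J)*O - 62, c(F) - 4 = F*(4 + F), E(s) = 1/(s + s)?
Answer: 185/2518 ≈ 0.073471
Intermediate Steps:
E(s) = 1/(2*s)
c(F) = 4 + F*(4 + F)
D(J, O) = -62 - J*O/2 (D(J, O) = (((1/2)/(-1))*J)*O - 62 = (((1/2)*(-1))*J)*O - 62 = (-J/2)*O - 62 = -J*O/2 - 62 = -62 - J*O/2)
(D(24, c(9)) + 1699)/(2911 - 393) = ((-62 - 1/2*24*(4 + 9**2 + 4*9)) + 1699)/(2911 - 393) = ((-62 - 1/2*24*(4 + 81 + 36)) + 1699)/2518 = ((-62 - 1/2*24*121) + 1699)*(1/2518) = ((-62 - 1452) + 1699)*(1/2518) = (-1514 + 1699)*(1/2518) = 185*(1/2518) = 185/2518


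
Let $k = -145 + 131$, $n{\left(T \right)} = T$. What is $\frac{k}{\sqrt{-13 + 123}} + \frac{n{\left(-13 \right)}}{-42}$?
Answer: $\frac{13}{42} - \frac{7 \sqrt{110}}{55} \approx -1.0253$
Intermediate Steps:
$k = -14$
$\frac{k}{\sqrt{-13 + 123}} + \frac{n{\left(-13 \right)}}{-42} = - \frac{14}{\sqrt{-13 + 123}} - \frac{13}{-42} = - \frac{14}{\sqrt{110}} - - \frac{13}{42} = - 14 \frac{\sqrt{110}}{110} + \frac{13}{42} = - \frac{7 \sqrt{110}}{55} + \frac{13}{42} = \frac{13}{42} - \frac{7 \sqrt{110}}{55}$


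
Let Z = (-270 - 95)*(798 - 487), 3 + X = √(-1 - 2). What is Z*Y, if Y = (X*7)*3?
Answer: 7151445 - 2383815*I*√3 ≈ 7.1514e+6 - 4.1289e+6*I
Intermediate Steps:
X = -3 + I*√3 (X = -3 + √(-1 - 2) = -3 + √(-3) = -3 + I*√3 ≈ -3.0 + 1.732*I)
Y = -63 + 21*I*√3 (Y = ((-3 + I*√3)*7)*3 = (-21 + 7*I*√3)*3 = -63 + 21*I*√3 ≈ -63.0 + 36.373*I)
Z = -113515 (Z = -365*311 = -113515)
Z*Y = -113515*(-63 + 21*I*√3) = 7151445 - 2383815*I*√3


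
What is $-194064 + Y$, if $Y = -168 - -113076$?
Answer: $-81156$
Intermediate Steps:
$Y = 112908$ ($Y = -168 + 113076 = 112908$)
$-194064 + Y = -194064 + 112908 = -81156$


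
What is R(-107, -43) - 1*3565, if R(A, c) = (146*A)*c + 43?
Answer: 668224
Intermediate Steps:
R(A, c) = 43 + 146*A*c (R(A, c) = 146*A*c + 43 = 43 + 146*A*c)
R(-107, -43) - 1*3565 = (43 + 146*(-107)*(-43)) - 1*3565 = (43 + 671746) - 3565 = 671789 - 3565 = 668224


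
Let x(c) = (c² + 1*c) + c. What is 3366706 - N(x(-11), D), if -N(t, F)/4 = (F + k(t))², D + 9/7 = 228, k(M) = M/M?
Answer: 175131938/49 ≈ 3.5741e+6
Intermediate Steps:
k(M) = 1
x(c) = c² + 2*c (x(c) = (c² + c) + c = (c + c²) + c = c² + 2*c)
D = 1587/7 (D = -9/7 + 228 = 1587/7 ≈ 226.71)
N(t, F) = -4*(1 + F)² (N(t, F) = -4*(F + 1)² = -4*(1 + F)²)
3366706 - N(x(-11), D) = 3366706 - (-4)*(1 + 1587/7)² = 3366706 - (-4)*(1594/7)² = 3366706 - (-4)*2540836/49 = 3366706 - 1*(-10163344/49) = 3366706 + 10163344/49 = 175131938/49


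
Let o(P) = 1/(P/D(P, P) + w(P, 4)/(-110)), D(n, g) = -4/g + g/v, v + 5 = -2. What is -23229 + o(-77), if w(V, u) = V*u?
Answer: -411877654/17731 ≈ -23229.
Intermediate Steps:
v = -7 (v = -5 - 2 = -7)
D(n, g) = -4/g - g/7 (D(n, g) = -4/g + g/(-7) = -4/g + g*(-⅐) = -4/g - g/7)
o(P) = 1/(-2*P/55 + P/(-4/P - P/7)) (o(P) = 1/(P/(-4/P - P/7) + (P*4)/(-110)) = 1/(P/(-4/P - P/7) + (4*P)*(-1/110)) = 1/(P/(-4/P - P/7) - 2*P/55) = 1/(-2*P/55 + P/(-4/P - P/7)))
-23229 + o(-77) = -23229 + 55*(-28 - 1*(-77)²)/(-77*(56 + 2*(-77)² + 385*(-77))) = -23229 + 55*(-1/77)*(-28 - 1*5929)/(56 + 2*5929 - 29645) = -23229 + 55*(-1/77)*(-28 - 5929)/(56 + 11858 - 29645) = -23229 + 55*(-1/77)*(-5957)/(-17731) = -23229 + 55*(-1/77)*(-1/17731)*(-5957) = -23229 - 4255/17731 = -411877654/17731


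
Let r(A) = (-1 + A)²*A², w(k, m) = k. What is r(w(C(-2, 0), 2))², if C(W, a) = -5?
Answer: 810000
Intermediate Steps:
r(A) = A²*(-1 + A)²
r(w(C(-2, 0), 2))² = ((-5)²*(-1 - 5)²)² = (25*(-6)²)² = (25*36)² = 900² = 810000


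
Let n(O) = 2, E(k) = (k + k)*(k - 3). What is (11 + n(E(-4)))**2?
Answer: 169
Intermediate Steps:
E(k) = 2*k*(-3 + k) (E(k) = (2*k)*(-3 + k) = 2*k*(-3 + k))
(11 + n(E(-4)))**2 = (11 + 2)**2 = 13**2 = 169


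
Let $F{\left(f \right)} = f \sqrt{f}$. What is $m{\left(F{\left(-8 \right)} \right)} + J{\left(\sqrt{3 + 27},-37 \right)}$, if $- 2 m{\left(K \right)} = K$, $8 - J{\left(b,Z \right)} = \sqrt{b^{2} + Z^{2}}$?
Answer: $8 - \sqrt{1399} + 8 i \sqrt{2} \approx -29.403 + 11.314 i$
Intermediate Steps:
$J{\left(b,Z \right)} = 8 - \sqrt{Z^{2} + b^{2}}$ ($J{\left(b,Z \right)} = 8 - \sqrt{b^{2} + Z^{2}} = 8 - \sqrt{Z^{2} + b^{2}}$)
$F{\left(f \right)} = f^{\frac{3}{2}}$
$m{\left(K \right)} = - \frac{K}{2}$
$m{\left(F{\left(-8 \right)} \right)} + J{\left(\sqrt{3 + 27},-37 \right)} = - \frac{\left(-8\right)^{\frac{3}{2}}}{2} + \left(8 - \sqrt{\left(-37\right)^{2} + \left(\sqrt{3 + 27}\right)^{2}}\right) = - \frac{\left(-16\right) i \sqrt{2}}{2} + \left(8 - \sqrt{1369 + \left(\sqrt{30}\right)^{2}}\right) = 8 i \sqrt{2} + \left(8 - \sqrt{1369 + 30}\right) = 8 i \sqrt{2} + \left(8 - \sqrt{1399}\right) = 8 - \sqrt{1399} + 8 i \sqrt{2}$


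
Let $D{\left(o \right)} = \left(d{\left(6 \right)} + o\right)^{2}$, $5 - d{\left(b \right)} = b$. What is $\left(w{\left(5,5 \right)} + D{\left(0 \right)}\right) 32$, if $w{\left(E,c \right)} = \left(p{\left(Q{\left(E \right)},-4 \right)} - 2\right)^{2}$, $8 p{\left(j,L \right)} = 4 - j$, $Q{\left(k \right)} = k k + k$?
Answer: $914$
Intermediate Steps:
$Q{\left(k \right)} = k + k^{2}$ ($Q{\left(k \right)} = k^{2} + k = k + k^{2}$)
$d{\left(b \right)} = 5 - b$
$p{\left(j,L \right)} = \frac{1}{2} - \frac{j}{8}$ ($p{\left(j,L \right)} = \frac{4 - j}{8} = \frac{1}{2} - \frac{j}{8}$)
$w{\left(E,c \right)} = \left(- \frac{3}{2} - \frac{E \left(1 + E\right)}{8}\right)^{2}$ ($w{\left(E,c \right)} = \left(\left(\frac{1}{2} - \frac{E \left(1 + E\right)}{8}\right) - 2\right)^{2} = \left(- \frac{3}{2} - \frac{E \left(1 + E\right)}{8}\right)^{2}$)
$D{\left(o \right)} = \left(-1 + o\right)^{2}$ ($D{\left(o \right)} = \left(\left(5 - 6\right) + o\right)^{2} = \left(-1 + o\right)^{2}$)
$\left(w{\left(5,5 \right)} + D{\left(0 \right)}\right) 32 = \left(\frac{\left(12 + 5 \left(1 + 5\right)\right)^{2}}{64} + \left(-1 + 0\right)^{2}\right) 32 = \left(\frac{\left(12 + 5 \cdot 6\right)^{2}}{64} + \left(-1\right)^{2}\right) 32 = \left(\frac{\left(12 + 30\right)^{2}}{64} + 1\right) 32 = \left(\frac{42^{2}}{64} + 1\right) 32 = \left(\frac{1}{64} \cdot 1764 + 1\right) 32 = \left(\frac{441}{16} + 1\right) 32 = \frac{457}{16} \cdot 32 = 914$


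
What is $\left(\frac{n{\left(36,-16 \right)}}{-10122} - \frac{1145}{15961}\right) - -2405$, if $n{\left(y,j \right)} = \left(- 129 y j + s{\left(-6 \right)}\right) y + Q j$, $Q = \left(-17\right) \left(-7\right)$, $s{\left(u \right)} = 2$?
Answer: $\frac{172934018344}{80778621} \approx 2140.8$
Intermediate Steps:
$Q = 119$
$n{\left(y,j \right)} = 119 j + y \left(2 - 129 j y\right)$ ($n{\left(y,j \right)} = \left(- 129 y j + 2\right) y + 119 j = \left(- 129 j y + 2\right) y + 119 j = \left(2 - 129 j y\right) y + 119 j = y \left(2 - 129 j y\right) + 119 j = 119 j + y \left(2 - 129 j y\right)$)
$\left(\frac{n{\left(36,-16 \right)}}{-10122} - \frac{1145}{15961}\right) - -2405 = \left(\frac{2 \cdot 36 + 119 \left(-16\right) - - 2064 \cdot 36^{2}}{-10122} - \frac{1145}{15961}\right) - -2405 = \left(\left(72 - 1904 - \left(-2064\right) 1296\right) \left(- \frac{1}{10122}\right) - \frac{1145}{15961}\right) + 2405 = \left(\left(72 - 1904 + 2674944\right) \left(- \frac{1}{10122}\right) - \frac{1145}{15961}\right) + 2405 = \left(2673112 \left(- \frac{1}{10122}\right) - \frac{1145}{15961}\right) + 2405 = \left(- \frac{1336556}{5061} - \frac{1145}{15961}\right) + 2405 = - \frac{21338565161}{80778621} + 2405 = \frac{172934018344}{80778621}$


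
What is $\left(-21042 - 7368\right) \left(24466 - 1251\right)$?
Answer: $-659538150$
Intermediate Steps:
$\left(-21042 - 7368\right) \left(24466 - 1251\right) = - 28410 \left(24466 - 1251\right) = \left(-28410\right) 23215 = -659538150$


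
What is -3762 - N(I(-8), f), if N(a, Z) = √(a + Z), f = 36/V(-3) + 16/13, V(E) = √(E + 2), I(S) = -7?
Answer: -3762 - √(-975 - 6084*I)/13 ≈ -3765.9 + 4.595*I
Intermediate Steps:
V(E) = √(2 + E)
f = 16/13 - 36*I (f = 36/(√(2 - 3)) + 16/13 = 36/(√(-1)) + 16*(1/13) = 36/I + 16/13 = 36*(-I) + 16/13 = -36*I + 16/13 = 16/13 - 36*I ≈ 1.2308 - 36.0*I)
N(a, Z) = √(Z + a)
-3762 - N(I(-8), f) = -3762 - √((16/13 - 36*I) - 7) = -3762 - √(-75/13 - 36*I)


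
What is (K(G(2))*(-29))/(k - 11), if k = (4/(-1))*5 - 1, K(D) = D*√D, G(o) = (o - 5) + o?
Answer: -29*I/32 ≈ -0.90625*I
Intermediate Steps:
G(o) = -5 + 2*o (G(o) = (-5 + o) + o = -5 + 2*o)
K(D) = D^(3/2)
k = -21 (k = (4*(-1))*5 - 1 = -4*5 - 1 = -20 - 1 = -21)
(K(G(2))*(-29))/(k - 11) = ((-5 + 2*2)^(3/2)*(-29))/(-21 - 11) = ((-5 + 4)^(3/2)*(-29))/(-32) = ((-1)^(3/2)*(-29))*(-1/32) = (-I*(-29))*(-1/32) = (29*I)*(-1/32) = -29*I/32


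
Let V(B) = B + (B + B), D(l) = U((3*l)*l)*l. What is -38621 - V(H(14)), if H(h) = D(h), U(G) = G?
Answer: -63317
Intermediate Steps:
D(l) = 3*l³ (D(l) = ((3*l)*l)*l = (3*l²)*l = 3*l³)
H(h) = 3*h³
V(B) = 3*B (V(B) = B + 2*B = 3*B)
-38621 - V(H(14)) = -38621 - 3*3*14³ = -38621 - 3*3*2744 = -38621 - 3*8232 = -38621 - 1*24696 = -38621 - 24696 = -63317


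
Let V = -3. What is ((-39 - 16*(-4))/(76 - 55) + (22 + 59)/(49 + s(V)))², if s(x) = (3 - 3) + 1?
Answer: 8708401/1102500 ≈ 7.8988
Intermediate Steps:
s(x) = 1 (s(x) = 0 + 1 = 1)
((-39 - 16*(-4))/(76 - 55) + (22 + 59)/(49 + s(V)))² = ((-39 - 16*(-4))/(76 - 55) + (22 + 59)/(49 + 1))² = ((-39 + 64)/21 + 81/50)² = (25*(1/21) + 81*(1/50))² = (25/21 + 81/50)² = (2951/1050)² = 8708401/1102500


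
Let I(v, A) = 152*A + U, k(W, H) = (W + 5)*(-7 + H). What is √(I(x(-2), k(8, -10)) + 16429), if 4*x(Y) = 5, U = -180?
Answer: 3*I*√1927 ≈ 131.69*I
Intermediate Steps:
x(Y) = 5/4 (x(Y) = (¼)*5 = 5/4)
k(W, H) = (-7 + H)*(5 + W) (k(W, H) = (5 + W)*(-7 + H) = (-7 + H)*(5 + W))
I(v, A) = -180 + 152*A (I(v, A) = 152*A - 180 = -180 + 152*A)
√(I(x(-2), k(8, -10)) + 16429) = √((-180 + 152*(-35 - 7*8 + 5*(-10) - 10*8)) + 16429) = √((-180 + 152*(-35 - 56 - 50 - 80)) + 16429) = √((-180 + 152*(-221)) + 16429) = √((-180 - 33592) + 16429) = √(-33772 + 16429) = √(-17343) = 3*I*√1927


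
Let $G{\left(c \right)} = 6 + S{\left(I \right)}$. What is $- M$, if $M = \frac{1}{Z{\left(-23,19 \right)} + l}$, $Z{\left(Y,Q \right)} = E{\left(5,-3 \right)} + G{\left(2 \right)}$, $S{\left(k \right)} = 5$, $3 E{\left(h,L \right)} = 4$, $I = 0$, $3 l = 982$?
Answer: $- \frac{3}{1019} \approx -0.0029441$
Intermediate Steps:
$l = \frac{982}{3}$ ($l = \frac{1}{3} \cdot 982 = \frac{982}{3} \approx 327.33$)
$E{\left(h,L \right)} = \frac{4}{3}$ ($E{\left(h,L \right)} = \frac{1}{3} \cdot 4 = \frac{4}{3}$)
$G{\left(c \right)} = 11$ ($G{\left(c \right)} = 6 + 5 = 11$)
$Z{\left(Y,Q \right)} = \frac{37}{3}$ ($Z{\left(Y,Q \right)} = \frac{4}{3} + 11 = \frac{37}{3}$)
$M = \frac{3}{1019}$ ($M = \frac{1}{\frac{37}{3} + \frac{982}{3}} = \frac{1}{\frac{1019}{3}} = \frac{3}{1019} \approx 0.0029441$)
$- M = \left(-1\right) \frac{3}{1019} = - \frac{3}{1019}$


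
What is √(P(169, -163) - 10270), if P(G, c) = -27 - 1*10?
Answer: I*√10307 ≈ 101.52*I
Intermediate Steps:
P(G, c) = -37 (P(G, c) = -27 - 10 = -37)
√(P(169, -163) - 10270) = √(-37 - 10270) = √(-10307) = I*√10307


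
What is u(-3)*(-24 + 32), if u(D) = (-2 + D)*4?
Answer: -160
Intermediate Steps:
u(D) = -8 + 4*D
u(-3)*(-24 + 32) = (-8 + 4*(-3))*(-24 + 32) = (-8 - 12)*8 = -20*8 = -160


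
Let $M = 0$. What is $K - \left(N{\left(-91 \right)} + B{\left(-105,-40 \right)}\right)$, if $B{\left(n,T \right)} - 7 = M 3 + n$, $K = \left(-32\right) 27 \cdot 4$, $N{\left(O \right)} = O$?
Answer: $-3267$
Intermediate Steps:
$K = -3456$ ($K = \left(-864\right) 4 = -3456$)
$B{\left(n,T \right)} = 7 + n$ ($B{\left(n,T \right)} = 7 + \left(0 \cdot 3 + n\right) = 7 + \left(0 + n\right) = 7 + n$)
$K - \left(N{\left(-91 \right)} + B{\left(-105,-40 \right)}\right) = -3456 - \left(-91 + \left(7 - 105\right)\right) = -3456 - \left(-91 - 98\right) = -3456 - -189 = -3456 + 189 = -3267$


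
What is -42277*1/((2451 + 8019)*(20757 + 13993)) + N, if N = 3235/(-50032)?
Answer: -294778335091/4550816910000 ≈ -0.064775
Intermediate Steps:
N = -3235/50032 (N = 3235*(-1/50032) = -3235/50032 ≈ -0.064659)
-42277*1/((2451 + 8019)*(20757 + 13993)) + N = -42277*1/((2451 + 8019)*(20757 + 13993)) - 3235/50032 = -42277/(34750*10470) - 3235/50032 = -42277/363832500 - 3235/50032 = -294778335091/4550816910000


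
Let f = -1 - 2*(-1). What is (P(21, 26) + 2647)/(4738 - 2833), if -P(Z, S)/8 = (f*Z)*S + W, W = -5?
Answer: -1681/1905 ≈ -0.88241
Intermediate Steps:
f = 1 (f = -1 + 2 = 1)
P(Z, S) = 40 - 8*S*Z (P(Z, S) = -8*((1*Z)*S - 5) = -8*(Z*S - 5) = -8*(S*Z - 5) = -8*(-5 + S*Z) = 40 - 8*S*Z)
(P(21, 26) + 2647)/(4738 - 2833) = ((40 - 8*26*21) + 2647)/(4738 - 2833) = ((40 - 4368) + 2647)/1905 = (-4328 + 2647)*(1/1905) = -1681*1/1905 = -1681/1905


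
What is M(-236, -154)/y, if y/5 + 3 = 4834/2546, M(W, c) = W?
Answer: 150214/3505 ≈ 42.857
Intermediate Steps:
y = -7010/1273 (y = -15 + 5*(4834/2546) = -15 + 5*(4834*(1/2546)) = -15 + 5*(2417/1273) = -15 + 12085/1273 = -7010/1273 ≈ -5.5067)
M(-236, -154)/y = -236/(-7010/1273) = -236*(-1273/7010) = 150214/3505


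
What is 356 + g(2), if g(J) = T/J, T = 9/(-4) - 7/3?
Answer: 8489/24 ≈ 353.71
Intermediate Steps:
T = -55/12 (T = 9*(-¼) - 7*⅓ = -9/4 - 7/3 = -55/12 ≈ -4.5833)
g(J) = -55/(12*J)
356 + g(2) = 356 - 55/12/2 = 356 - 55/12*½ = 356 - 55/24 = 8489/24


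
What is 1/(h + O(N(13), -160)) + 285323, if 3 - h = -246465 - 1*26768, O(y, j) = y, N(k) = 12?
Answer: 77963939105/273248 ≈ 2.8532e+5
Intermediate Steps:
h = 273236 (h = 3 - (-246465 - 1*26768) = 3 - (-246465 - 26768) = 3 - 1*(-273233) = 3 + 273233 = 273236)
1/(h + O(N(13), -160)) + 285323 = 1/(273236 + 12) + 285323 = 1/273248 + 285323 = 77963939105/273248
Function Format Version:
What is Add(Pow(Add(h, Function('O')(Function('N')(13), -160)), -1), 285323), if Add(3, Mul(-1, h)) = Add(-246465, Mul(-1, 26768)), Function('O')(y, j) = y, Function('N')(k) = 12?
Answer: Rational(77963939105, 273248) ≈ 2.8532e+5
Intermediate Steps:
h = 273236 (h = Add(3, Mul(-1, Add(-246465, Mul(-1, 26768)))) = Add(3, Mul(-1, Add(-246465, -26768))) = Add(3, Mul(-1, -273233)) = Add(3, 273233) = 273236)
Add(Pow(Add(h, Function('O')(Function('N')(13), -160)), -1), 285323) = Add(Pow(Add(273236, 12), -1), 285323) = Add(Pow(273248, -1), 285323) = Add(Rational(1, 273248), 285323) = Rational(77963939105, 273248)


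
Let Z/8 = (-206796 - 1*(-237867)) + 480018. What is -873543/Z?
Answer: -291181/1362904 ≈ -0.21365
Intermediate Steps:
Z = 4088712 (Z = 8*((-206796 - 1*(-237867)) + 480018) = 8*((-206796 + 237867) + 480018) = 8*(31071 + 480018) = 8*511089 = 4088712)
-873543/Z = -873543/4088712 = -873543*1/4088712 = -291181/1362904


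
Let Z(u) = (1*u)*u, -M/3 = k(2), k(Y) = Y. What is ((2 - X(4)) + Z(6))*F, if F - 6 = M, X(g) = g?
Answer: 0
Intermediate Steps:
M = -6 (M = -3*2 = -6)
Z(u) = u**2 (Z(u) = u*u = u**2)
F = 0 (F = 6 - 6 = 0)
((2 - X(4)) + Z(6))*F = ((2 - 1*4) + 6**2)*0 = ((2 - 4) + 36)*0 = (-2 + 36)*0 = 34*0 = 0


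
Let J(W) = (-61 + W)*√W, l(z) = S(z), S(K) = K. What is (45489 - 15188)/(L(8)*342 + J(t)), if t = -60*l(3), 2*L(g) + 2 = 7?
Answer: 575719/248569 + 14605082*I*√5/3728535 ≈ 2.3161 + 8.7589*I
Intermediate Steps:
L(g) = 5/2 (L(g) = -1 + (½)*7 = -1 + 7/2 = 5/2)
l(z) = z
t = -180 (t = -60*3 = -180)
J(W) = √W*(-61 + W)
(45489 - 15188)/(L(8)*342 + J(t)) = (45489 - 15188)/((5/2)*342 + √(-180)*(-61 - 180)) = 30301/(855 + (6*I*√5)*(-241)) = 30301/(855 - 1446*I*√5)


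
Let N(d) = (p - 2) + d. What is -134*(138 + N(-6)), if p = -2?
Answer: -17152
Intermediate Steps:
N(d) = -4 + d (N(d) = (-2 - 2) + d = -4 + d)
-134*(138 + N(-6)) = -134*(138 + (-4 - 6)) = -134*(138 - 10) = -134*128 = -17152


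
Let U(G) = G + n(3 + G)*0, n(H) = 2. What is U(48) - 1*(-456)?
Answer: 504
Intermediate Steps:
U(G) = G (U(G) = G + 2*0 = G + 0 = G)
U(48) - 1*(-456) = 48 - 1*(-456) = 48 + 456 = 504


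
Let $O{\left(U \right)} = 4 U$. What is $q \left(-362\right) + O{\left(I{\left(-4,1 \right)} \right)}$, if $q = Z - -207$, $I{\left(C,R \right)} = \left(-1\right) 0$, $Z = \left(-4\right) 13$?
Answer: $-56110$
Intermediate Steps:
$Z = -52$
$I{\left(C,R \right)} = 0$
$q = 155$ ($q = -52 - -207 = -52 + 207 = 155$)
$q \left(-362\right) + O{\left(I{\left(-4,1 \right)} \right)} = 155 \left(-362\right) + 4 \cdot 0 = -56110 + 0 = -56110$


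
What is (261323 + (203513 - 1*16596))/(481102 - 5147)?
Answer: 89648/95191 ≈ 0.94177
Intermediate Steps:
(261323 + (203513 - 1*16596))/(481102 - 5147) = (261323 + (203513 - 16596))/475955 = (261323 + 186917)*(1/475955) = 448240*(1/475955) = 89648/95191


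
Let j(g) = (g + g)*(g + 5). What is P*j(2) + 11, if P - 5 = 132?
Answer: 3847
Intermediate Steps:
P = 137 (P = 5 + 132 = 137)
j(g) = 2*g*(5 + g) (j(g) = (2*g)*(5 + g) = 2*g*(5 + g))
P*j(2) + 11 = 137*(2*2*(5 + 2)) + 11 = 137*(2*2*7) + 11 = 137*28 + 11 = 3836 + 11 = 3847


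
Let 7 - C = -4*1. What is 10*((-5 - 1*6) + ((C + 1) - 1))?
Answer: 0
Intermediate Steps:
C = 11 (C = 7 - (-4) = 7 - 1*(-4) = 7 + 4 = 11)
10*((-5 - 1*6) + ((C + 1) - 1)) = 10*((-5 - 1*6) + ((11 + 1) - 1)) = 10*((-5 - 6) + (12 - 1)) = 10*(-11 + 11) = 10*0 = 0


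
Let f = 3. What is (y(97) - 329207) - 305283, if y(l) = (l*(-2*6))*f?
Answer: -637982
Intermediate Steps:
y(l) = -36*l (y(l) = (l*(-2*6))*3 = (l*(-12))*3 = -12*l*3 = -36*l)
(y(97) - 329207) - 305283 = (-36*97 - 329207) - 305283 = (-3492 - 329207) - 305283 = -332699 - 305283 = -637982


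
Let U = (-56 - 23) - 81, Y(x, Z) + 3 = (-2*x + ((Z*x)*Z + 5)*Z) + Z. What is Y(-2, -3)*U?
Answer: -5920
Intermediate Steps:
Y(x, Z) = -3 + Z - 2*x + Z*(5 + x*Z²) (Y(x, Z) = -3 + ((-2*x + ((Z*x)*Z + 5)*Z) + Z) = -3 + ((-2*x + (x*Z² + 5)*Z) + Z) = -3 + ((-2*x + (5 + x*Z²)*Z) + Z) = -3 + ((-2*x + Z*(5 + x*Z²)) + Z) = -3 + (Z - 2*x + Z*(5 + x*Z²)) = -3 + Z - 2*x + Z*(5 + x*Z²))
U = -160 (U = -79 - 81 = -160)
Y(-2, -3)*U = (-3 - 2*(-2) + 6*(-3) - 2*(-3)³)*(-160) = (-3 + 4 - 18 - 2*(-27))*(-160) = (-3 + 4 - 18 + 54)*(-160) = 37*(-160) = -5920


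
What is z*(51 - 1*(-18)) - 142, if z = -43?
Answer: -3109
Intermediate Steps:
z*(51 - 1*(-18)) - 142 = -43*(51 - 1*(-18)) - 142 = -43*(51 + 18) - 142 = -43*69 - 142 = -2967 - 142 = -3109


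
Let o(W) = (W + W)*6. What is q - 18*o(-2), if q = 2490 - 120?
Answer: 2802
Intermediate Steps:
o(W) = 12*W (o(W) = (2*W)*6 = 12*W)
q = 2370
q - 18*o(-2) = 2370 - 18*12*(-2) = 2370 - 18*(-24) = 2370 - 1*(-432) = 2370 + 432 = 2802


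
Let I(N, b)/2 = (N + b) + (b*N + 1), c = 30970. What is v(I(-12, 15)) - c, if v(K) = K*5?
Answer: -32730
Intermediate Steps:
I(N, b) = 2 + 2*N + 2*b + 2*N*b (I(N, b) = 2*((N + b) + (b*N + 1)) = 2*((N + b) + (N*b + 1)) = 2*((N + b) + (1 + N*b)) = 2*(1 + N + b + N*b) = 2 + 2*N + 2*b + 2*N*b)
v(K) = 5*K
v(I(-12, 15)) - c = 5*(2 + 2*(-12) + 2*15 + 2*(-12)*15) - 1*30970 = 5*(2 - 24 + 30 - 360) - 30970 = 5*(-352) - 30970 = -1760 - 30970 = -32730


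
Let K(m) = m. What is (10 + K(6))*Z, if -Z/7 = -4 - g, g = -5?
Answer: -112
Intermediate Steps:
Z = -7 (Z = -7*(-4 - 1*(-5)) = -7*(-4 + 5) = -7*1 = -7)
(10 + K(6))*Z = (10 + 6)*(-7) = 16*(-7) = -112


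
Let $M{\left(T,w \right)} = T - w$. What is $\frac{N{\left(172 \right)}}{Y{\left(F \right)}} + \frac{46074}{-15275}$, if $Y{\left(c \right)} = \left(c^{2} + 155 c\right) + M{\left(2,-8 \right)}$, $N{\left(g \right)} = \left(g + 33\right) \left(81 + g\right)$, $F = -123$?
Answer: $- \frac{74855723}{4613050} \approx -16.227$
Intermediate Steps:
$N{\left(g \right)} = \left(33 + g\right) \left(81 + g\right)$
$Y{\left(c \right)} = 10 + c^{2} + 155 c$ ($Y{\left(c \right)} = \left(c^{2} + 155 c\right) + \left(2 - -8\right) = \left(c^{2} + 155 c\right) + \left(2 + 8\right) = \left(c^{2} + 155 c\right) + 10 = 10 + c^{2} + 155 c$)
$\frac{N{\left(172 \right)}}{Y{\left(F \right)}} + \frac{46074}{-15275} = \frac{2673 + 172^{2} + 114 \cdot 172}{10 + \left(-123\right)^{2} + 155 \left(-123\right)} + \frac{46074}{-15275} = \frac{2673 + 29584 + 19608}{10 + 15129 - 19065} + 46074 \left(- \frac{1}{15275}\right) = \frac{51865}{-3926} - \frac{46074}{15275} = 51865 \left(- \frac{1}{3926}\right) - \frac{46074}{15275} = - \frac{51865}{3926} - \frac{46074}{15275} = - \frac{74855723}{4613050}$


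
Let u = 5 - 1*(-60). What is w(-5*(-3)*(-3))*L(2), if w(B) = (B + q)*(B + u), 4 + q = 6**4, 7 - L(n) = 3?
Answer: 99760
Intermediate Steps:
L(n) = 4 (L(n) = 7 - 1*3 = 7 - 3 = 4)
u = 65 (u = 5 + 60 = 65)
q = 1292 (q = -4 + 6**4 = -4 + 1296 = 1292)
w(B) = (65 + B)*(1292 + B) (w(B) = (B + 1292)*(B + 65) = (1292 + B)*(65 + B) = (65 + B)*(1292 + B))
w(-5*(-3)*(-3))*L(2) = (83980 + (-5*(-3)*(-3))**2 + 1357*(-5*(-3)*(-3)))*4 = (83980 + (15*(-3))**2 + 1357*(15*(-3)))*4 = (83980 + (-45)**2 + 1357*(-45))*4 = (83980 + 2025 - 61065)*4 = 24940*4 = 99760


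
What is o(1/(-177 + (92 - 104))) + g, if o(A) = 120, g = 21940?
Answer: 22060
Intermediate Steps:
o(1/(-177 + (92 - 104))) + g = 120 + 21940 = 22060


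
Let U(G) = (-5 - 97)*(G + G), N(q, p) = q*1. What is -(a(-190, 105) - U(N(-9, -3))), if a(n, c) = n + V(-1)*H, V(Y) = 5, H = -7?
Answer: 2061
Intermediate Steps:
N(q, p) = q
a(n, c) = -35 + n (a(n, c) = n + 5*(-7) = n - 35 = -35 + n)
U(G) = -204*G
-(a(-190, 105) - U(N(-9, -3))) = -((-35 - 190) - (-204)*(-9)) = -(-225 - 1*1836) = -(-225 - 1836) = -1*(-2061) = 2061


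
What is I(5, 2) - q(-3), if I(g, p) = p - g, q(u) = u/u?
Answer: -4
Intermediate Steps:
q(u) = 1
I(5, 2) - q(-3) = (2 - 1*5) - 1*1 = (2 - 5) - 1 = -3 - 1 = -4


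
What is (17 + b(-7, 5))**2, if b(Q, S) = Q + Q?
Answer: 9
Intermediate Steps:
b(Q, S) = 2*Q
(17 + b(-7, 5))**2 = (17 + 2*(-7))**2 = (17 - 14)**2 = 3**2 = 9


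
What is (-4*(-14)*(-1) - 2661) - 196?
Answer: -2913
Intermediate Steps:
(-4*(-14)*(-1) - 2661) - 196 = (56*(-1) - 2661) - 196 = (-56 - 2661) - 196 = -2717 - 196 = -2913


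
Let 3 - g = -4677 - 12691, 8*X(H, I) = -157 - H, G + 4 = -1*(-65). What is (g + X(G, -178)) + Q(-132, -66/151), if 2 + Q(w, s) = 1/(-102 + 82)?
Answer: 173417/10 ≈ 17342.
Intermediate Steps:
G = 61 (G = -4 - 1*(-65) = -4 + 65 = 61)
X(H, I) = -157/8 - H/8 (X(H, I) = (-157 - H)/8 = -157/8 - H/8)
Q(w, s) = -41/20 (Q(w, s) = -2 + 1/(-102 + 82) = -2 + 1/(-20) = -2 - 1/20 = -41/20)
g = 17371 (g = 3 - (-4677 - 12691) = 3 - 1*(-17368) = 3 + 17368 = 17371)
(g + X(G, -178)) + Q(-132, -66/151) = (17371 + (-157/8 - ⅛*61)) - 41/20 = (17371 + (-157/8 - 61/8)) - 41/20 = (17371 - 109/4) - 41/20 = 69375/4 - 41/20 = 173417/10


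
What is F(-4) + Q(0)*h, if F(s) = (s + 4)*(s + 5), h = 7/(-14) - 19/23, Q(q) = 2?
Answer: -61/23 ≈ -2.6522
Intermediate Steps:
h = -61/46 (h = 7*(-1/14) - 19*1/23 = -½ - 19/23 = -61/46 ≈ -1.3261)
F(s) = (4 + s)*(5 + s)
F(-4) + Q(0)*h = (20 + (-4)² + 9*(-4)) + 2*(-61/46) = (20 + 16 - 36) - 61/23 = 0 - 61/23 = -61/23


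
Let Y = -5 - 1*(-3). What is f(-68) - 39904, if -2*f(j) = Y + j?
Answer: -39869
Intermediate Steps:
Y = -2 (Y = -5 + 3 = -2)
f(j) = 1 - j/2 (f(j) = -(-2 + j)/2 = 1 - j/2)
f(-68) - 39904 = (1 - ½*(-68)) - 39904 = (1 + 34) - 39904 = 35 - 39904 = -39869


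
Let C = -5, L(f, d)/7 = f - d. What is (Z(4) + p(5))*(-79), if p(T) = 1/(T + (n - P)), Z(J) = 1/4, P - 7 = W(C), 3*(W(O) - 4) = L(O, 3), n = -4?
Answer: -1501/52 ≈ -28.865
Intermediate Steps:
L(f, d) = -7*d + 7*f (L(f, d) = 7*(f - d) = -7*d + 7*f)
W(O) = -3 + 7*O/3 (W(O) = 4 + (-7*3 + 7*O)/3 = 4 + (-21 + 7*O)/3 = 4 + (-7 + 7*O/3) = -3 + 7*O/3)
P = -23/3 (P = 7 + (-3 + (7/3)*(-5)) = 7 + (-3 - 35/3) = 7 - 44/3 = -23/3 ≈ -7.6667)
Z(J) = 1/4
p(T) = 1/(11/3 + T) (p(T) = 1/(T + (-4 - 1*(-23/3))) = 1/(T + (-4 + 23/3)) = 1/(T + 11/3) = 1/(11/3 + T))
(Z(4) + p(5))*(-79) = (1/4 + 3/(11 + 3*5))*(-79) = (1/4 + 3/(11 + 15))*(-79) = (1/4 + 3/26)*(-79) = (19/52)*(-79) = -1501/52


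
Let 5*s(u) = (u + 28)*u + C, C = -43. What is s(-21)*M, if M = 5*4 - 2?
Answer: -684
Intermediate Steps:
s(u) = -43/5 + u*(28 + u)/5 (s(u) = ((u + 28)*u - 43)/5 = ((28 + u)*u - 43)/5 = (u*(28 + u) - 43)/5 = (-43 + u*(28 + u))/5 = -43/5 + u*(28 + u)/5)
M = 18 (M = 20 - 2 = 18)
s(-21)*M = (-43/5 + (⅕)*(-21)² + (28/5)*(-21))*18 = (-43/5 + (⅕)*441 - 588/5)*18 = (-43/5 + 441/5 - 588/5)*18 = -38*18 = -684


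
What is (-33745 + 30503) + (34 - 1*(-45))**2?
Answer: 2999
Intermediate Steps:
(-33745 + 30503) + (34 - 1*(-45))**2 = -3242 + (34 + 45)**2 = -3242 + 79**2 = -3242 + 6241 = 2999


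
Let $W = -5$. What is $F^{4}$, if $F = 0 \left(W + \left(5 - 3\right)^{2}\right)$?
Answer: $0$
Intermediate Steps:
$F = 0$ ($F = 0 \left(-5 + \left(5 - 3\right)^{2}\right) = 0 \left(-5 + 2^{2}\right) = 0 \left(-5 + 4\right) = 0 \left(-1\right) = 0$)
$F^{4} = 0^{4} = 0$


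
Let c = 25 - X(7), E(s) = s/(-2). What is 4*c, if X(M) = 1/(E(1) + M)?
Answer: 1292/13 ≈ 99.385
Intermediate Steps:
E(s) = -s/2 (E(s) = s*(-1/2) = -s/2)
X(M) = 1/(-1/2 + M) (X(M) = 1/(-1/2*1 + M) = 1/(-1/2 + M))
c = 323/13 (c = 25 - 2/(-1 + 2*7) = 25 - 2/(-1 + 14) = 25 - 2/13 = 323/13 ≈ 24.846)
4*c = 4*(323/13) = 1292/13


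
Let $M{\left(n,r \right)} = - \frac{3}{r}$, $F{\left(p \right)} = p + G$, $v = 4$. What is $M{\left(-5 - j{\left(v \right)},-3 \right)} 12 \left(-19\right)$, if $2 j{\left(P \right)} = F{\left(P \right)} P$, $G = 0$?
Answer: $-228$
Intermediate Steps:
$F{\left(p \right)} = p$ ($F{\left(p \right)} = p + 0 = p$)
$j{\left(P \right)} = \frac{P^{2}}{2}$ ($j{\left(P \right)} = \frac{P P}{2} = \frac{P^{2}}{2}$)
$M{\left(-5 - j{\left(v \right)},-3 \right)} 12 \left(-19\right) = - \frac{3}{-3} \cdot 12 \left(-19\right) = \left(-3\right) \left(- \frac{1}{3}\right) 12 \left(-19\right) = 1 \cdot 12 \left(-19\right) = 12 \left(-19\right) = -228$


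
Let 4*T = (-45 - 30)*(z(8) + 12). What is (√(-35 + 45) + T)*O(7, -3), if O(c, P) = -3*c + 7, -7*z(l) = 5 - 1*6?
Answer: 6375/2 - 14*√10 ≈ 3143.2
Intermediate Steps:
z(l) = ⅐ (z(l) = -(5 - 1*6)/7 = -(5 - 6)/7 = -⅐*(-1) = ⅐)
O(c, P) = 7 - 3*c
T = -6375/28 (T = ((-45 - 30)*(⅐ + 12))/4 = (-75*85/7)/4 = (¼)*(-6375/7) = -6375/28 ≈ -227.68)
(√(-35 + 45) + T)*O(7, -3) = (√(-35 + 45) - 6375/28)*(7 - 3*7) = (√10 - 6375/28)*(7 - 21) = (-6375/28 + √10)*(-14) = 6375/2 - 14*√10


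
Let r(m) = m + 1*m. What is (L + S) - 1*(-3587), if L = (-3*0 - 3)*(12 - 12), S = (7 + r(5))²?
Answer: 3876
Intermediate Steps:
r(m) = 2*m (r(m) = m + m = 2*m)
S = 289 (S = (7 + 2*5)² = (7 + 10)² = 17² = 289)
L = 0 (L = (0 - 3)*0 = -3*0 = 0)
(L + S) - 1*(-3587) = (0 + 289) - 1*(-3587) = 289 + 3587 = 3876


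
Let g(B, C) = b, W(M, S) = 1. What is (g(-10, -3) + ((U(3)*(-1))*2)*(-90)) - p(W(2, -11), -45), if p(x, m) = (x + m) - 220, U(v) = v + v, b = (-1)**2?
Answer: 1345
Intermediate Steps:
b = 1
U(v) = 2*v
p(x, m) = -220 + m + x (p(x, m) = (m + x) - 220 = -220 + m + x)
g(B, C) = 1
(g(-10, -3) + ((U(3)*(-1))*2)*(-90)) - p(W(2, -11), -45) = (1 + (((2*3)*(-1))*2)*(-90)) - (-220 - 45 + 1) = (1 + ((6*(-1))*2)*(-90)) - 1*(-264) = (1 - 6*2*(-90)) + 264 = (1 - 12*(-90)) + 264 = (1 + 1080) + 264 = 1081 + 264 = 1345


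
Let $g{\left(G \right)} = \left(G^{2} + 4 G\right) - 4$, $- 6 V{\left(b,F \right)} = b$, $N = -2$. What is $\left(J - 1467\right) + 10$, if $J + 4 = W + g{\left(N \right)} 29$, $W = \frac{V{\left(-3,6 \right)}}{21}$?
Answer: $- \frac{71105}{42} \approx -1693.0$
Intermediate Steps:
$V{\left(b,F \right)} = - \frac{b}{6}$
$W = \frac{1}{42}$ ($W = \frac{\left(- \frac{1}{6}\right) \left(-3\right)}{21} = \frac{1}{2} \cdot \frac{1}{21} = \frac{1}{42} \approx 0.02381$)
$g{\left(G \right)} = -4 + G^{2} + 4 G$
$J = - \frac{9911}{42}$ ($J = -4 + \left(\frac{1}{42} + \left(-4 + \left(-2\right)^{2} + 4 \left(-2\right)\right) 29\right) = -4 + \left(\frac{1}{42} + \left(-4 + 4 - 8\right) 29\right) = -4 + \left(\frac{1}{42} - 232\right) = -4 - \frac{9743}{42} = - \frac{9911}{42} \approx -235.98$)
$\left(J - 1467\right) + 10 = \left(- \frac{9911}{42} - 1467\right) + 10 = - \frac{71525}{42} + 10 = - \frac{71105}{42}$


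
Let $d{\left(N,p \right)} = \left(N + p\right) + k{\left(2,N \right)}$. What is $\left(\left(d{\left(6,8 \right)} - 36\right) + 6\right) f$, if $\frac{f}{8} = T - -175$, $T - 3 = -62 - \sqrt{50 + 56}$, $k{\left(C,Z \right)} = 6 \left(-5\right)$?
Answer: $-42688 + 368 \sqrt{106} \approx -38899.0$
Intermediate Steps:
$k{\left(C,Z \right)} = -30$
$d{\left(N,p \right)} = -30 + N + p$ ($d{\left(N,p \right)} = \left(N + p\right) - 30 = -30 + N + p$)
$T = -59 - \sqrt{106}$ ($T = 3 - \left(62 + \sqrt{50 + 56}\right) = 3 - \left(62 + \sqrt{106}\right) = -59 - \sqrt{106} \approx -69.296$)
$f = 928 - 8 \sqrt{106}$ ($f = 8 \left(\left(-59 - \sqrt{106}\right) - -175\right) = 8 \left(\left(-59 - \sqrt{106}\right) + 175\right) = 8 \left(116 - \sqrt{106}\right) = 928 - 8 \sqrt{106} \approx 845.63$)
$\left(\left(d{\left(6,8 \right)} - 36\right) + 6\right) f = \left(\left(\left(-30 + 6 + 8\right) - 36\right) + 6\right) \left(928 - 8 \sqrt{106}\right) = \left(\left(-16 - 36\right) + 6\right) \left(928 - 8 \sqrt{106}\right) = \left(-52 + 6\right) \left(928 - 8 \sqrt{106}\right) = - 46 \left(928 - 8 \sqrt{106}\right) = -42688 + 368 \sqrt{106}$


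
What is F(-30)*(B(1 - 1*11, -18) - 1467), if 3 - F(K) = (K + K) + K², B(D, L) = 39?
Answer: 1195236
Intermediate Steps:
F(K) = 3 - K² - 2*K (F(K) = 3 - ((K + K) + K²) = 3 - (2*K + K²) = 3 - (K² + 2*K) = 3 + (-K² - 2*K) = 3 - K² - 2*K)
F(-30)*(B(1 - 1*11, -18) - 1467) = (3 - 1*(-30)² - 2*(-30))*(39 - 1467) = (3 - 1*900 + 60)*(-1428) = (3 - 900 + 60)*(-1428) = -837*(-1428) = 1195236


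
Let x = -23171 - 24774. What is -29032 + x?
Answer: -76977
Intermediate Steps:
x = -47945
-29032 + x = -29032 - 47945 = -76977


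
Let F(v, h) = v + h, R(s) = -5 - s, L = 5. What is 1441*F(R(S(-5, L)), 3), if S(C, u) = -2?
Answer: 0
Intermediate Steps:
F(v, h) = h + v
1441*F(R(S(-5, L)), 3) = 1441*(3 + (-5 - 1*(-2))) = 1441*(3 + (-5 + 2)) = 1441*(3 - 3) = 1441*0 = 0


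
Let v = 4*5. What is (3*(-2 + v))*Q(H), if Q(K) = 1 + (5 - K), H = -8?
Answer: 756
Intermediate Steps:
v = 20
Q(K) = 6 - K
(3*(-2 + v))*Q(H) = (3*(-2 + 20))*(6 - 1*(-8)) = (3*18)*(6 + 8) = 54*14 = 756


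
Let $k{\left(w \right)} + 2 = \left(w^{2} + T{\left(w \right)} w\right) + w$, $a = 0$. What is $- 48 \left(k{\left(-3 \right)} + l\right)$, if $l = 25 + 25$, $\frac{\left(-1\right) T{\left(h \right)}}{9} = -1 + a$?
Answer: $-1296$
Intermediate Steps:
$T{\left(h \right)} = 9$ ($T{\left(h \right)} = - 9 \left(-1 + 0\right) = \left(-9\right) \left(-1\right) = 9$)
$k{\left(w \right)} = -2 + w^{2} + 10 w$ ($k{\left(w \right)} = -2 + \left(\left(w^{2} + 9 w\right) + w\right) = -2 + \left(w^{2} + 10 w\right) = -2 + w^{2} + 10 w$)
$l = 50$
$- 48 \left(k{\left(-3 \right)} + l\right) = - 48 \left(\left(-2 + \left(-3\right)^{2} + 10 \left(-3\right)\right) + 50\right) = - 48 \left(\left(-2 + 9 - 30\right) + 50\right) = - 48 \left(-23 + 50\right) = \left(-48\right) 27 = -1296$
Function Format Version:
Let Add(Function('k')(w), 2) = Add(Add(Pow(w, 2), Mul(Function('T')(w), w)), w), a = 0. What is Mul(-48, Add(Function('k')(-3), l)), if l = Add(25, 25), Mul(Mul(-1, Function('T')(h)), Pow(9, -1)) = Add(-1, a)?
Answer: -1296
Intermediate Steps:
Function('T')(h) = 9 (Function('T')(h) = Mul(-9, Add(-1, 0)) = Mul(-9, -1) = 9)
Function('k')(w) = Add(-2, Pow(w, 2), Mul(10, w)) (Function('k')(w) = Add(-2, Add(Add(Pow(w, 2), Mul(9, w)), w)) = Add(-2, Add(Pow(w, 2), Mul(10, w))) = Add(-2, Pow(w, 2), Mul(10, w)))
l = 50
Mul(-48, Add(Function('k')(-3), l)) = Mul(-48, Add(Add(-2, Pow(-3, 2), Mul(10, -3)), 50)) = Mul(-48, Add(Add(-2, 9, -30), 50)) = Mul(-48, Add(-23, 50)) = Mul(-48, 27) = -1296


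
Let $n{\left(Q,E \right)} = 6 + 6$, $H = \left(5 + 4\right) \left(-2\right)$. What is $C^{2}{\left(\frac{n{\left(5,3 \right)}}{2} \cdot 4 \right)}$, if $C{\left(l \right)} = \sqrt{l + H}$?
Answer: $6$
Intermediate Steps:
$H = -18$ ($H = 9 \left(-2\right) = -18$)
$n{\left(Q,E \right)} = 12$
$C{\left(l \right)} = \sqrt{-18 + l}$ ($C{\left(l \right)} = \sqrt{l - 18} = \sqrt{-18 + l}$)
$C^{2}{\left(\frac{n{\left(5,3 \right)}}{2} \cdot 4 \right)} = \left(\sqrt{-18 + \frac{12}{2} \cdot 4}\right)^{2} = \left(\sqrt{-18 + 12 \cdot \frac{1}{2} \cdot 4}\right)^{2} = \left(\sqrt{-18 + 6 \cdot 4}\right)^{2} = \left(\sqrt{-18 + 24}\right)^{2} = \left(\sqrt{6}\right)^{2} = 6$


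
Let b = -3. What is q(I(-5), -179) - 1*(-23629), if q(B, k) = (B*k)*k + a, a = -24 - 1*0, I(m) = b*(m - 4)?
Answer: 888712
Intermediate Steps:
I(m) = 12 - 3*m (I(m) = -3*(m - 4) = -3*(-4 + m) = 12 - 3*m)
a = -24 (a = -24 + 0 = -24)
q(B, k) = -24 + B*k² (q(B, k) = (B*k)*k - 24 = B*k² - 24 = -24 + B*k²)
q(I(-5), -179) - 1*(-23629) = (-24 + (12 - 3*(-5))*(-179)²) - 1*(-23629) = (-24 + (12 + 15)*32041) + 23629 = (-24 + 27*32041) + 23629 = (-24 + 865107) + 23629 = 865083 + 23629 = 888712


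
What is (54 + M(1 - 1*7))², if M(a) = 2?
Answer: 3136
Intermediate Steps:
(54 + M(1 - 1*7))² = (54 + 2)² = 56² = 3136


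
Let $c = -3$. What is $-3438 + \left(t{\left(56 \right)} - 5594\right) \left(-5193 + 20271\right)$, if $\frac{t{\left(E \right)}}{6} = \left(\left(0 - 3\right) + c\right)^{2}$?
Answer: $-81092922$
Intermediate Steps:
$t{\left(E \right)} = 216$ ($t{\left(E \right)} = 6 \left(\left(0 - 3\right) - 3\right)^{2} = 6 \left(-3 - 3\right)^{2} = 6 \left(-6\right)^{2} = 6 \cdot 36 = 216$)
$-3438 + \left(t{\left(56 \right)} - 5594\right) \left(-5193 + 20271\right) = -3438 + \left(216 - 5594\right) \left(-5193 + 20271\right) = -3438 - 81089484 = -81092922$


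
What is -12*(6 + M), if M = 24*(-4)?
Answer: 1080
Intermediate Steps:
M = -96
-12*(6 + M) = -12*(6 - 96) = -12*(-90) = 1080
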